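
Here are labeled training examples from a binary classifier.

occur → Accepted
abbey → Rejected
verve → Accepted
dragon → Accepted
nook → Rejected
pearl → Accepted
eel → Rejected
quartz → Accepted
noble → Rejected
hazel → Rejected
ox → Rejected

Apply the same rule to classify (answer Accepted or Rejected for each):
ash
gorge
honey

Rejected, Accepted, Rejected

Comparing the two groups points to one rule — contains 'r'.
ash — no 'r', hence Rejected.
gorge — has 'r', hence Accepted.
honey — no 'r', hence Rejected.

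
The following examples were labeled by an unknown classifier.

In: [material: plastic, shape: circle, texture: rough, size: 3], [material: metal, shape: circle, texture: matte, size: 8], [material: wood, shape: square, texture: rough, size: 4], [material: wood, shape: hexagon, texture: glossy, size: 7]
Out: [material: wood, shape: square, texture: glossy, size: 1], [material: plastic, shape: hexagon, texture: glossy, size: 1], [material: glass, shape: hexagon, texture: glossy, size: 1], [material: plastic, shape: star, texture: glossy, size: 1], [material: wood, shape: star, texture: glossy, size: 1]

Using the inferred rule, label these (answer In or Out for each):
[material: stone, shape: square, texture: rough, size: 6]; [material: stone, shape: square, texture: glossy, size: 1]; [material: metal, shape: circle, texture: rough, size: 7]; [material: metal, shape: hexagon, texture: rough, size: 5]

In, Out, In, In

Rule: size ≥ 3. This holds for each 'In' example and fails for each 'Out' one.
[material: stone, shape: square, texture: rough, size: 6] — size = 6, hence In. [material: stone, shape: square, texture: glossy, size: 1] — size = 1, hence Out. [material: metal, shape: circle, texture: rough, size: 7] — size = 7, hence In. [material: metal, shape: hexagon, texture: rough, size: 5] — size = 5, hence In.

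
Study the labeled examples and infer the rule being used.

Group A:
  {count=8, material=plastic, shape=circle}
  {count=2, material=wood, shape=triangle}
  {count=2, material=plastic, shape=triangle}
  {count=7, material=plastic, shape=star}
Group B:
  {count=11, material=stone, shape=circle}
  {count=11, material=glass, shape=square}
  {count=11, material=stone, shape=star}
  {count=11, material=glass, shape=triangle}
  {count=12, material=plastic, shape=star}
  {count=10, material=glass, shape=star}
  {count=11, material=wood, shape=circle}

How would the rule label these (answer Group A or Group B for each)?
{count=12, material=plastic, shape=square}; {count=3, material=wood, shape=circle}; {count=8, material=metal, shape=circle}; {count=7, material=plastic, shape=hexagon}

Group B, Group A, Group A, Group A

The common property of the 'Group A' items is: count ≤ 8. No 'Group B' item has it.
{count=12, material=plastic, shape=square} → count = 12 → Group B. {count=3, material=wood, shape=circle} → count = 3 → Group A. {count=8, material=metal, shape=circle} → count = 8 → Group A. {count=7, material=plastic, shape=hexagon} → count = 7 → Group A.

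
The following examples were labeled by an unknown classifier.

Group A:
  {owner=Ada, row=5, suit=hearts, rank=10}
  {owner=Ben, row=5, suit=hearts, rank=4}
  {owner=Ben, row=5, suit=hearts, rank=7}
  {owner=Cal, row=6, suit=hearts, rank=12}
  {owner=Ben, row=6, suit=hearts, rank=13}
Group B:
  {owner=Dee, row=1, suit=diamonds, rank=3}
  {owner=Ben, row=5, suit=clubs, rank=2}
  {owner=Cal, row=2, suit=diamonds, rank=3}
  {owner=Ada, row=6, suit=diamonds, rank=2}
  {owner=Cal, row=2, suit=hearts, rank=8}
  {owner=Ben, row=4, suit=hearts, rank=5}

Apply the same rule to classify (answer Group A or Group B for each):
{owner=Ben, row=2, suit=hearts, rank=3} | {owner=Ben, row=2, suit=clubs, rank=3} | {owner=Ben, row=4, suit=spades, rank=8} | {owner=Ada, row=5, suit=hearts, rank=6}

Group B, Group B, Group B, Group A

The pattern is that an item is 'Group A' exactly when: suit is hearts AND row ≥ 5.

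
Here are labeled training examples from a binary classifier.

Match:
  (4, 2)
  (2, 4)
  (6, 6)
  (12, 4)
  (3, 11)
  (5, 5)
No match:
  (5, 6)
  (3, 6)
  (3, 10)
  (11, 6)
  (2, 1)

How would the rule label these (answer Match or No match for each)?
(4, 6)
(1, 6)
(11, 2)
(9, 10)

Comparing the two groups points to one rule — sum is even.
(4, 6) → 4+6 = 10 → Match. (1, 6) → 1+6 = 7 → No match. (11, 2) → 11+2 = 13 → No match. (9, 10) → 9+10 = 19 → No match.

Match, No match, No match, No match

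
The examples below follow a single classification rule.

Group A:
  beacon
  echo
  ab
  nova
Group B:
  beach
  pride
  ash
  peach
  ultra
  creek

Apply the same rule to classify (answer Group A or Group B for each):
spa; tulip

Group B, Group B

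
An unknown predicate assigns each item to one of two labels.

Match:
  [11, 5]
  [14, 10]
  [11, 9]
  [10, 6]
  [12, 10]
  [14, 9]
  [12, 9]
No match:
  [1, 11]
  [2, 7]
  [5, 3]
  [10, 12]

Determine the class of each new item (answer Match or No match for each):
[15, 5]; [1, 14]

The rule appears to be: first > second AND sum ≥ 9.
[15, 5]: 15 > 5, 15+5 = 20 — has this property, so Match. [1, 14]: 1 < 14, 1+14 = 15 — fails this test, so No match.

Match, No match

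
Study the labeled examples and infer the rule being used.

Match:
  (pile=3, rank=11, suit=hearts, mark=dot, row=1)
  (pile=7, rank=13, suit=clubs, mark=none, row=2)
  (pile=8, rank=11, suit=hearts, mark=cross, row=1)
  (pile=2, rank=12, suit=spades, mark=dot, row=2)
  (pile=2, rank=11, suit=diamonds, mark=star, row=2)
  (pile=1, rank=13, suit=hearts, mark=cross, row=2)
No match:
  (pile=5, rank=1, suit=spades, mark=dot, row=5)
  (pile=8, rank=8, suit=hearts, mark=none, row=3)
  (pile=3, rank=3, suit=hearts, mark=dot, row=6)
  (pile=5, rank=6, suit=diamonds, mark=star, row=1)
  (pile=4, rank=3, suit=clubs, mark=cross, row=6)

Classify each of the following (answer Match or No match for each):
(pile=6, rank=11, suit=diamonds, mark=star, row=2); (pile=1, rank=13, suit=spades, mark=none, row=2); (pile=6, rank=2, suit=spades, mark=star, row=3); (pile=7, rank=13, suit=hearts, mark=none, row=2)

The distinguishing property — rank ≥ 11 — holds for all the 'Match' cases and none of the 'No match' cases.
(pile=6, rank=11, suit=diamonds, mark=star, row=2) — rank = 11, hence Match.
(pile=1, rank=13, suit=spades, mark=none, row=2) — rank = 13, hence Match.
(pile=6, rank=2, suit=spades, mark=star, row=3) — rank = 2, hence No match.
(pile=7, rank=13, suit=hearts, mark=none, row=2) — rank = 13, hence Match.

Match, Match, No match, Match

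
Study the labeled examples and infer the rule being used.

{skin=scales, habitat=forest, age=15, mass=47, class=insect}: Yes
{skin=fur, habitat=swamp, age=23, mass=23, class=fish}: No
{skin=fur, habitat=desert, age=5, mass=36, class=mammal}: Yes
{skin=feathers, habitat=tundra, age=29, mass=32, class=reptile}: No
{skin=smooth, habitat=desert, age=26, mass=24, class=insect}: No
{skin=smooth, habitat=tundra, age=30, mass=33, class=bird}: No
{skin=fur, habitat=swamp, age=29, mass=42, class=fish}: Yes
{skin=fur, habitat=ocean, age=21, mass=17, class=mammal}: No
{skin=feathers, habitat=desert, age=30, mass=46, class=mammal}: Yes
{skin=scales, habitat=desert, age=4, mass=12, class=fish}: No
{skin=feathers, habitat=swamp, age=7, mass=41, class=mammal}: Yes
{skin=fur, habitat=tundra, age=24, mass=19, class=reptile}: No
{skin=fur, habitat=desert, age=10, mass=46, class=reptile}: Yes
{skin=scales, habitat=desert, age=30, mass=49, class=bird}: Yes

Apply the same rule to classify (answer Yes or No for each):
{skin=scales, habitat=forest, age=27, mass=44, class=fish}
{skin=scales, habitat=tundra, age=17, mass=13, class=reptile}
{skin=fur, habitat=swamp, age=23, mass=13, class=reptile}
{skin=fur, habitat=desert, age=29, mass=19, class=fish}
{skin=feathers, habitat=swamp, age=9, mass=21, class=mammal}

Every 'Yes' example satisfies: mass ≥ 36. None of the 'No' examples do.
{skin=scales, habitat=forest, age=27, mass=44, class=fish} — mass = 44, hence Yes.
{skin=scales, habitat=tundra, age=17, mass=13, class=reptile} — mass = 13, hence No.
{skin=fur, habitat=swamp, age=23, mass=13, class=reptile} — mass = 13, hence No.
{skin=fur, habitat=desert, age=29, mass=19, class=fish} — mass = 19, hence No.
{skin=feathers, habitat=swamp, age=9, mass=21, class=mammal} — mass = 21, hence No.

Yes, No, No, No, No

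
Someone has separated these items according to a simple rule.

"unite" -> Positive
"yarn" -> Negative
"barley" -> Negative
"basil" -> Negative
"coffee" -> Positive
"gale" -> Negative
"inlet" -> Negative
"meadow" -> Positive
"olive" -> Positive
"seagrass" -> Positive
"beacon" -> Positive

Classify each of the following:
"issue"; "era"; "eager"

The rule appears to be: has ≥ 3 vowels.
Positive: "issue", since 3 vowels.
Negative: "era", since 2 vowels.
Positive: "eager", since 3 vowels.

Positive, Negative, Positive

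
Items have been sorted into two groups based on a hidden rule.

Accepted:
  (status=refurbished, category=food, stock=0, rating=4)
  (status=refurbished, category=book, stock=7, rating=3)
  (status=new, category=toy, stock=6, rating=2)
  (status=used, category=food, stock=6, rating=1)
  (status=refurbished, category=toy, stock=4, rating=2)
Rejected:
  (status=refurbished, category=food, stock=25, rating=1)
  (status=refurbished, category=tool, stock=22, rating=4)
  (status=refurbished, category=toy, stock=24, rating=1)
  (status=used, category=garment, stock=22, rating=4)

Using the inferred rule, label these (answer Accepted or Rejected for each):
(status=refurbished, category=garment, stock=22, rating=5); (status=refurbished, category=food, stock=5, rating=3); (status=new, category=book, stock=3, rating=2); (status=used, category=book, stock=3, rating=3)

A rule that fits every label: stock ≤ 7 — true of each 'Accepted' example, false of each 'Rejected' one.

Rejected, Accepted, Accepted, Accepted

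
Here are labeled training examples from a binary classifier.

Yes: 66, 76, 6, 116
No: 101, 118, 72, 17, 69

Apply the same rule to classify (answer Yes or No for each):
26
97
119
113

The simplest hypothesis consistent with all the labels is: ends in digit 6.

Yes, No, No, No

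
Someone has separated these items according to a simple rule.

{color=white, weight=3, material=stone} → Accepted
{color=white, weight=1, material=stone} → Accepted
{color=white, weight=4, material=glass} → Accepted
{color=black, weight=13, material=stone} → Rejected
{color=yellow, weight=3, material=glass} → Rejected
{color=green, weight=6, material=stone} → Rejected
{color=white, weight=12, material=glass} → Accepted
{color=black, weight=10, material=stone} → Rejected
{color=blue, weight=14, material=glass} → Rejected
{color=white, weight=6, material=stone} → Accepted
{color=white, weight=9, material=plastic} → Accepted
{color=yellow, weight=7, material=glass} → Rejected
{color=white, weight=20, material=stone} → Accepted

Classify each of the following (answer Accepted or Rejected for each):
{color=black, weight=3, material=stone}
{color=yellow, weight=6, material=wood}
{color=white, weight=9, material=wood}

Every 'Accepted' example satisfies: color is white. None of the 'Rejected' examples do.

Rejected, Rejected, Accepted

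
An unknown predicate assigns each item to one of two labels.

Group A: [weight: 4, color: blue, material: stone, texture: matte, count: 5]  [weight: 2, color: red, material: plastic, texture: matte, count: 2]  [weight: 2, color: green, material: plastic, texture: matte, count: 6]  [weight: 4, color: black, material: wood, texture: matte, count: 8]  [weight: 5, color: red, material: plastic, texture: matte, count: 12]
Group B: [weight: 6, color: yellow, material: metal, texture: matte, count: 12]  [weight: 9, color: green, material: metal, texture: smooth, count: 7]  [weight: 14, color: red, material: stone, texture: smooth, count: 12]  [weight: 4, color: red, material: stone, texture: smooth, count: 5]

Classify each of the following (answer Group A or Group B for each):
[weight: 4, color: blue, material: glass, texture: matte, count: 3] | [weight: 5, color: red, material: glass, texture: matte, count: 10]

The pattern is that an item is 'Group A' exactly when: texture is matte AND weight ≤ 5.
[weight: 4, color: blue, material: glass, texture: matte, count: 3]: texture is matte, weight = 4, qualifies → Group A. [weight: 5, color: red, material: glass, texture: matte, count: 10]: texture is matte, weight = 5, qualifies → Group A.

Group A, Group A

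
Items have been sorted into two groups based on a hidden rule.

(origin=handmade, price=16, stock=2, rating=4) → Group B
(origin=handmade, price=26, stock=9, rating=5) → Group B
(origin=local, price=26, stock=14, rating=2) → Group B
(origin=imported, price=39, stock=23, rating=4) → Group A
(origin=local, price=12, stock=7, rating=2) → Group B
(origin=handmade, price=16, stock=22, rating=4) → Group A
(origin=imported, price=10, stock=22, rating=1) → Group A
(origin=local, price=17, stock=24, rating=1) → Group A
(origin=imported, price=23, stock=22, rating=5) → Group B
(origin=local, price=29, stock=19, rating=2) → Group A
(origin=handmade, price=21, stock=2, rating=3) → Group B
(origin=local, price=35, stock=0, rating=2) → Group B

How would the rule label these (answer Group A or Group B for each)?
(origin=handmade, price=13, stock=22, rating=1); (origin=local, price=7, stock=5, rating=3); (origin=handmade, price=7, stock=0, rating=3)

'Group A' ⟺ stock ≥ 19 AND rating ≤ 4.
Group A: (origin=handmade, price=13, stock=22, rating=1), since stock = 22, rating = 1.
Group B: (origin=local, price=7, stock=5, rating=3), since stock = 5, rating = 3.
Group B: (origin=handmade, price=7, stock=0, rating=3), since stock = 0, rating = 3.

Group A, Group B, Group B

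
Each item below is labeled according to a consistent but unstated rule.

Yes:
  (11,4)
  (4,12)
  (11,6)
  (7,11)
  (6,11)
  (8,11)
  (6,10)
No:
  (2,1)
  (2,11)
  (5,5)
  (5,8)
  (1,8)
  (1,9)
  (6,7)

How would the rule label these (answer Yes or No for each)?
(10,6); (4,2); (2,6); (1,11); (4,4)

Yes, No, No, No, No

The distinguishing property — sum ≥ 15 — holds for all the 'Yes' cases and none of the 'No' cases.
(10,6) — 10+6 = 16, hence Yes.
(4,2) — 4+2 = 6, hence No.
(2,6) — 2+6 = 8, hence No.
(1,11) — 1+11 = 12, hence No.
(4,4) — 4+4 = 8, hence No.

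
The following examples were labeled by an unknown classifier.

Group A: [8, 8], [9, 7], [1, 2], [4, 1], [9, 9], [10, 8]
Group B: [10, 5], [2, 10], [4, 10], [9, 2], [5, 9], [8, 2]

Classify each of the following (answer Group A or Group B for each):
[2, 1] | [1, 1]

Group A, Group A

The common property of the 'Group A' items is: |first − second| ≤ 3. No 'Group B' item has it.
[2, 1] → |2−1| = 1 → Group A.
[1, 1] → |1−1| = 0 → Group A.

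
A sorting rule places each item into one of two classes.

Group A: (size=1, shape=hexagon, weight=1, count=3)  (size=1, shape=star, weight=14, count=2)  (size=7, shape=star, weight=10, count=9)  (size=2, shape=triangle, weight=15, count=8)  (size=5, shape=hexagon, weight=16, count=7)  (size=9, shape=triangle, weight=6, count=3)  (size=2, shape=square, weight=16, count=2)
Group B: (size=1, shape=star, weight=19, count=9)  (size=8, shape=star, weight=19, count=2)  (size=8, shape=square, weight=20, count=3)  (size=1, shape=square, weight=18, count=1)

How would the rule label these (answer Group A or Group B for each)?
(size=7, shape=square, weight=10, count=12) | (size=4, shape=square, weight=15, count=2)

Group A, Group A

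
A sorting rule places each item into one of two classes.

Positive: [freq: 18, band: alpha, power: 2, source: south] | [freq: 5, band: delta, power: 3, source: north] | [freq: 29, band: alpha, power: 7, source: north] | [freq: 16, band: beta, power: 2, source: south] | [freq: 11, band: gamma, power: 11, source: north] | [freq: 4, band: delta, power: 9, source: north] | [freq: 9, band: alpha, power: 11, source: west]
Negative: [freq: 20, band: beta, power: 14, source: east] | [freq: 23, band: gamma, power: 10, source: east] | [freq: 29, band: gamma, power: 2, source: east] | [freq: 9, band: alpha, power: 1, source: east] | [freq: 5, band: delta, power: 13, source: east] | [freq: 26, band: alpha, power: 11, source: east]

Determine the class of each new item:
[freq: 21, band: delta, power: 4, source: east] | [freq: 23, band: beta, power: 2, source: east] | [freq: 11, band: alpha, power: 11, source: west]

Negative, Negative, Positive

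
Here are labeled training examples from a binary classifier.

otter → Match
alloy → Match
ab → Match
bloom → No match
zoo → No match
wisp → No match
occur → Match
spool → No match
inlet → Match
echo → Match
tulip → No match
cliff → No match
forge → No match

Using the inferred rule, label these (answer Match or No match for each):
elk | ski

Match, No match

The simplest hypothesis consistent with all the labels is: starts with a vowel.
elk → starts with 'e' → Match.
ski → starts with 's' → No match.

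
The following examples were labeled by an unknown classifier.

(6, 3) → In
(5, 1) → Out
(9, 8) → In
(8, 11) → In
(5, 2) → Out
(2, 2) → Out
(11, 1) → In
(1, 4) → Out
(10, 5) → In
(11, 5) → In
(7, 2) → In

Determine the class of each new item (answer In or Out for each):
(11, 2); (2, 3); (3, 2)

Rule: sum ≥ 9. This holds for each 'In' example and fails for each 'Out' one.
In: (11, 2), since 11+2 = 13.
Out: (2, 3), since 2+3 = 5.
Out: (3, 2), since 3+2 = 5.

In, Out, Out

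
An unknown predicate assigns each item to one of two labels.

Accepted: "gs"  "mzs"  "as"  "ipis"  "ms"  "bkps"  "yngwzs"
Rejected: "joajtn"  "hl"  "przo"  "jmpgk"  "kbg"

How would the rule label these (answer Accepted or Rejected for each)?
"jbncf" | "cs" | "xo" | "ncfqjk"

One predicate separates the groups cleanly: contains 's'.

Rejected, Accepted, Rejected, Rejected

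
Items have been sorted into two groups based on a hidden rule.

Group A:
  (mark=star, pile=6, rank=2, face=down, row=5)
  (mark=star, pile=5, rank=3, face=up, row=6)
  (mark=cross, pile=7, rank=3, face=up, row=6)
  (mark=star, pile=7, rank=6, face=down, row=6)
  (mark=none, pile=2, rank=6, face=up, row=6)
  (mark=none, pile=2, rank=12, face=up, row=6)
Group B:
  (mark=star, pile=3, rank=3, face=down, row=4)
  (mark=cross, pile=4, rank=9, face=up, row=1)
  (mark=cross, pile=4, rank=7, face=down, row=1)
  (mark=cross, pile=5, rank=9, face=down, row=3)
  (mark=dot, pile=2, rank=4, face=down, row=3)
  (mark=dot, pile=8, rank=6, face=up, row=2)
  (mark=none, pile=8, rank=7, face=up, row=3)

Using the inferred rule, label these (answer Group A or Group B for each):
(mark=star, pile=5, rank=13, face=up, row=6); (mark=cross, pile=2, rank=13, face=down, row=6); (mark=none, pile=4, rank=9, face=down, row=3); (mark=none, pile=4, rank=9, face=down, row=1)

A rule that fits every label: row ≥ 5 — true of each 'Group A' example, false of each 'Group B' one.
Group A: (mark=star, pile=5, rank=13, face=up, row=6), since row = 6.
Group A: (mark=cross, pile=2, rank=13, face=down, row=6), since row = 6.
Group B: (mark=none, pile=4, rank=9, face=down, row=3), since row = 3.
Group B: (mark=none, pile=4, rank=9, face=down, row=1), since row = 1.

Group A, Group A, Group B, Group B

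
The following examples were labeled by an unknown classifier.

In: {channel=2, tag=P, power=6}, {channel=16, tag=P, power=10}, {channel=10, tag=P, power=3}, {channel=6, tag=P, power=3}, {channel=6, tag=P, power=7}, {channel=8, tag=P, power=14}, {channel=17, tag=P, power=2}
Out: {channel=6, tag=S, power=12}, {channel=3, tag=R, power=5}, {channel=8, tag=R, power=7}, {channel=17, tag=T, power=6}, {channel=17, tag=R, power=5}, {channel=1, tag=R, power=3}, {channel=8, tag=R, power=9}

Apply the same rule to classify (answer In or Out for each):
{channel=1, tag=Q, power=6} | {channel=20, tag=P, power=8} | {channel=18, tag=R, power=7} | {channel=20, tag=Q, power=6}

Out, In, Out, Out

The common property of the 'In' items is: tag is P. No 'Out' item has it.
{channel=1, tag=Q, power=6}: tag is Q — does not fit, so Out. {channel=20, tag=P, power=8}: tag is P — fits, so In. {channel=18, tag=R, power=7}: tag is R — does not fit, so Out. {channel=20, tag=Q, power=6}: tag is Q — does not fit, so Out.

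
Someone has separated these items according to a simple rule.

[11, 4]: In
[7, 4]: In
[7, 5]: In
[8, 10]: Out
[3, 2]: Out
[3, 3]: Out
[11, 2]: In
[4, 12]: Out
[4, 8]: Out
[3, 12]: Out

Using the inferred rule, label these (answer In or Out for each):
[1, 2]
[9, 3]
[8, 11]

A rule that fits every label: first > second AND sum ≥ 6 — true of each 'In' example, false of each 'Out' one.

Out, In, Out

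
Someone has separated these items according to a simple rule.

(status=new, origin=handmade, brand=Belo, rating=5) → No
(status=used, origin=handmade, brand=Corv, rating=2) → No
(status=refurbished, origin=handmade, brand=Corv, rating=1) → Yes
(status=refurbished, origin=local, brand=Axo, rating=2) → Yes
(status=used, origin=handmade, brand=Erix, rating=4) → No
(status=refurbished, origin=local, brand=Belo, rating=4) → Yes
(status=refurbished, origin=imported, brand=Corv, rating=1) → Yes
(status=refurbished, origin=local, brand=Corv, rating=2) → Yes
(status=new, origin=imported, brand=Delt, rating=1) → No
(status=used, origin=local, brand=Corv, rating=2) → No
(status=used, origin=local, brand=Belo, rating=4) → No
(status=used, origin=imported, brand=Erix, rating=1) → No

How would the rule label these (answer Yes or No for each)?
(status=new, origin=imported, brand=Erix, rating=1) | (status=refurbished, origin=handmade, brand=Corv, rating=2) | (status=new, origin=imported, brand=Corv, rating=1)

Every 'Yes' example satisfies: status is refurbished. None of the 'No' examples do.
(status=new, origin=imported, brand=Erix, rating=1): No (status is new). (status=refurbished, origin=handmade, brand=Corv, rating=2): Yes (status is refurbished). (status=new, origin=imported, brand=Corv, rating=1): No (status is new).

No, Yes, No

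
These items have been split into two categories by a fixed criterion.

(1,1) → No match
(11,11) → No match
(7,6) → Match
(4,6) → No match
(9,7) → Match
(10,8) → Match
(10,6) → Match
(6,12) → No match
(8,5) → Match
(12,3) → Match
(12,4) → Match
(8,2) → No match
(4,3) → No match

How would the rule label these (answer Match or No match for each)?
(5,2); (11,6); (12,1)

No match, Match, Match

The rule appears to be: first > second AND sum ≥ 13.
(5,2): 5 > 2, 5+2 = 7 — fails this test, so No match.
(11,6): 11 > 6, 11+6 = 17 — satisfies this, so Match.
(12,1): 12 > 1, 12+1 = 13 — satisfies this, so Match.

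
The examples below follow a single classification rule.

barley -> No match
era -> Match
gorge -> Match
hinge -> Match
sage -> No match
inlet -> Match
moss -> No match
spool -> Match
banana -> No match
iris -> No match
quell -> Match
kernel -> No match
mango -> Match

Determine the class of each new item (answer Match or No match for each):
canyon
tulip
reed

No match, Match, No match

Comparing the two groups points to one rule — odd length.
canyon — length 6, hence No match.
tulip — length 5, hence Match.
reed — length 4, hence No match.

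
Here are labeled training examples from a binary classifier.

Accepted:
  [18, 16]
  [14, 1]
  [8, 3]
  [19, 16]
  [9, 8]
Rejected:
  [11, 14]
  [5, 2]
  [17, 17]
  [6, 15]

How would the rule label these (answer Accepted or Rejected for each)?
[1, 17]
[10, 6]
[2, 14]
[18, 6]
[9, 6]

Rejected, Accepted, Rejected, Accepted, Accepted

The simplest hypothesis consistent with all the labels is: first > second AND sum ≥ 11.
[1, 17] → 1 < 17, 1+17 = 18 → Rejected.
[10, 6] → 10 > 6, 10+6 = 16 → Accepted.
[2, 14] → 2 < 14, 2+14 = 16 → Rejected.
[18, 6] → 18 > 6, 18+6 = 24 → Accepted.
[9, 6] → 9 > 6, 9+6 = 15 → Accepted.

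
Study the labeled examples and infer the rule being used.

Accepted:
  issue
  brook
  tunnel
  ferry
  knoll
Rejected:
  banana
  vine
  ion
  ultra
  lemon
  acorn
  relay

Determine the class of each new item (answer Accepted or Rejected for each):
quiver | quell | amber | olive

Rejected, Accepted, Rejected, Rejected

Looking at the examples, the only property every 'Accepted' case has and every 'Rejected' case lacks is: has a double letter.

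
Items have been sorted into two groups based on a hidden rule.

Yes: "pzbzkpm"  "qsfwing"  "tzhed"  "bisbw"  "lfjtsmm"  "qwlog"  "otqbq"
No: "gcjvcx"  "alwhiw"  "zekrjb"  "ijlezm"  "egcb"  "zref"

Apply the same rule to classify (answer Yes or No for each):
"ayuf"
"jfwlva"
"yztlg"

No, No, Yes

All 'Yes' examples share one property — odd length — and every 'No' example lacks it.
"ayuf" → length 4 → No. "jfwlva" → length 6 → No. "yztlg" → length 5 → Yes.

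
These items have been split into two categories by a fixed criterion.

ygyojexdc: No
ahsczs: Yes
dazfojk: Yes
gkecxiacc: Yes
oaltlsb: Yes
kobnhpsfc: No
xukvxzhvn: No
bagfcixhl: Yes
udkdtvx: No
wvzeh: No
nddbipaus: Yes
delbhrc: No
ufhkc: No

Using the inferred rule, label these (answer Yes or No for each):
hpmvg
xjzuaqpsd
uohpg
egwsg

No, Yes, No, No

Comparing the two groups points to one rule — contains 'a'.
hpmvg: No (no 'a').
xjzuaqpsd: Yes (has 'a').
uohpg: No (no 'a').
egwsg: No (no 'a').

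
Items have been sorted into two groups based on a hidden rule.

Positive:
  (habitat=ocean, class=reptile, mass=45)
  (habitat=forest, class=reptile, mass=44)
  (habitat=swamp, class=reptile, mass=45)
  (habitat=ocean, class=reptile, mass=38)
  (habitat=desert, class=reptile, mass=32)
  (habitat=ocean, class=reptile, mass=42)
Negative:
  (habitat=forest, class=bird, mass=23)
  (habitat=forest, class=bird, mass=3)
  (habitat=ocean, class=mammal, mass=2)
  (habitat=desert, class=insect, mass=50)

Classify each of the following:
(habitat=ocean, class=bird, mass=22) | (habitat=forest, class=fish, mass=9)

Negative, Negative

Rule: class is reptile. This holds for each 'Positive' example and fails for each 'Negative' one.
(habitat=ocean, class=bird, mass=22) → class is bird → Negative. (habitat=forest, class=fish, mass=9) → class is fish → Negative.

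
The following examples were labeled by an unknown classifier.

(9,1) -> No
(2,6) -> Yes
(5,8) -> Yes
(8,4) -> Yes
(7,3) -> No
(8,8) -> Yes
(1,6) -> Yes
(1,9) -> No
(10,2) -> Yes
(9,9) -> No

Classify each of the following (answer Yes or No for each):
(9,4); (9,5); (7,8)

The pattern is that an item is 'Yes' exactly when: second is even.
Yes: (9,4), since second 4.
No: (9,5), since second 5.
Yes: (7,8), since second 8.

Yes, No, Yes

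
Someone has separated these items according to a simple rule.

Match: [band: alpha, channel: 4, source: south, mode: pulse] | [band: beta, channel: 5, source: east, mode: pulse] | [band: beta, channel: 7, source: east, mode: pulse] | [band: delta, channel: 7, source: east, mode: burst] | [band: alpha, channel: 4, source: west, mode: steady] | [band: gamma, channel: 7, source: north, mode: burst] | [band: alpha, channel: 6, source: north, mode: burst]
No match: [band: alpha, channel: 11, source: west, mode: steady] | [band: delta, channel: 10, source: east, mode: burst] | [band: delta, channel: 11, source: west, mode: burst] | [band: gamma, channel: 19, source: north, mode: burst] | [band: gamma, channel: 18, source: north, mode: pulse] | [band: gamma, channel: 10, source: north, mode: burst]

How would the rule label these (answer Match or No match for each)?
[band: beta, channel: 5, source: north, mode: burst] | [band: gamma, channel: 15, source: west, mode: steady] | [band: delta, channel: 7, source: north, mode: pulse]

Match, No match, Match

The rule appears to be: channel ≤ 7.
[band: beta, channel: 5, source: north, mode: burst]: Match (channel = 5). [band: gamma, channel: 15, source: west, mode: steady]: No match (channel = 15). [band: delta, channel: 7, source: north, mode: pulse]: Match (channel = 7).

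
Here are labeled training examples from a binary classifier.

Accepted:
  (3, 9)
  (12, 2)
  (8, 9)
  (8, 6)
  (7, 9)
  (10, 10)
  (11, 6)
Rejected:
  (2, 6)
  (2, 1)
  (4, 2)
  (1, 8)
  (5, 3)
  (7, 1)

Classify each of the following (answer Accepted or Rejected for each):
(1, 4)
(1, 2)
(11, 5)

Rejected, Rejected, Accepted

The simplest hypothesis consistent with all the labels is: sum ≥ 12.
(1, 4): 1+4 = 5, lacks this property → Rejected. (1, 2): 1+2 = 3, lacks this property → Rejected. (11, 5): 11+5 = 16, qualifies → Accepted.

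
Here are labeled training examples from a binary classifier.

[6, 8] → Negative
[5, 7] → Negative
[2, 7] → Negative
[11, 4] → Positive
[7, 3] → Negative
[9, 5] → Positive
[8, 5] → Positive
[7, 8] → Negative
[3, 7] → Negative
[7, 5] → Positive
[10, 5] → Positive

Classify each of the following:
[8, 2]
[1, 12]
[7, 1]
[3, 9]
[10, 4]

Negative, Negative, Negative, Negative, Positive

All 'Positive' examples share one property — first > second AND sum ≥ 12 — and every 'Negative' example lacks it.
[8, 2] → 8 > 2, 8+2 = 10 → Negative. [1, 12] → 1 < 12, 1+12 = 13 → Negative. [7, 1] → 7 > 1, 7+1 = 8 → Negative. [3, 9] → 3 < 9, 3+9 = 12 → Negative. [10, 4] → 10 > 4, 10+4 = 14 → Positive.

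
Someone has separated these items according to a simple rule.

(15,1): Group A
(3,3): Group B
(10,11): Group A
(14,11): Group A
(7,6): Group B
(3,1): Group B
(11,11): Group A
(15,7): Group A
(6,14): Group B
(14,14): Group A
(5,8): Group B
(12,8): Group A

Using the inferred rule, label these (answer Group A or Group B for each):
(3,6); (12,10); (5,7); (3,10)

Group B, Group A, Group B, Group B

The classifier is using: first ≥ 8.
Group B: (3,6), since first 3.
Group A: (12,10), since first 12.
Group B: (5,7), since first 5.
Group B: (3,10), since first 3.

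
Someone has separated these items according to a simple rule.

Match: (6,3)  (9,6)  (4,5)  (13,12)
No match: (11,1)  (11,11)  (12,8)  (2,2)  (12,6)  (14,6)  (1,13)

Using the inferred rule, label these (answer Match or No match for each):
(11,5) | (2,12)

The classifier is using: sum is odd.
(11,5) — 11+5 = 16, hence No match. (2,12) — 2+12 = 14, hence No match.

No match, No match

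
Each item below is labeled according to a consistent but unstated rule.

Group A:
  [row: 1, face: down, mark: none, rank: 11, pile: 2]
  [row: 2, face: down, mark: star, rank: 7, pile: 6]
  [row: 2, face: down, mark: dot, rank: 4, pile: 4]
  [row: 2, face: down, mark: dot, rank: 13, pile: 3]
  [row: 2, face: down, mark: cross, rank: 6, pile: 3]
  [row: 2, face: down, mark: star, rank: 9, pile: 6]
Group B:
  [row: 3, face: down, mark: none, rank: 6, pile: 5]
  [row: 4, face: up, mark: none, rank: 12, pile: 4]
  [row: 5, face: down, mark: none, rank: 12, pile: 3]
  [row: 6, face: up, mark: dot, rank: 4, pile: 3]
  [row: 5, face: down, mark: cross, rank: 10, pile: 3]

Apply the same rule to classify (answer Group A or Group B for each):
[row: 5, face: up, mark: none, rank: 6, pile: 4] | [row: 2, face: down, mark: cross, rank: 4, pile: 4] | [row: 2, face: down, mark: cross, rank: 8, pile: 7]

Group B, Group A, Group A

Rule: row ≤ 2. This holds for each 'Group A' example and fails for each 'Group B' one.
Group B: [row: 5, face: up, mark: none, rank: 6, pile: 4], since row = 5. Group A: [row: 2, face: down, mark: cross, rank: 4, pile: 4], since row = 2. Group A: [row: 2, face: down, mark: cross, rank: 8, pile: 7], since row = 2.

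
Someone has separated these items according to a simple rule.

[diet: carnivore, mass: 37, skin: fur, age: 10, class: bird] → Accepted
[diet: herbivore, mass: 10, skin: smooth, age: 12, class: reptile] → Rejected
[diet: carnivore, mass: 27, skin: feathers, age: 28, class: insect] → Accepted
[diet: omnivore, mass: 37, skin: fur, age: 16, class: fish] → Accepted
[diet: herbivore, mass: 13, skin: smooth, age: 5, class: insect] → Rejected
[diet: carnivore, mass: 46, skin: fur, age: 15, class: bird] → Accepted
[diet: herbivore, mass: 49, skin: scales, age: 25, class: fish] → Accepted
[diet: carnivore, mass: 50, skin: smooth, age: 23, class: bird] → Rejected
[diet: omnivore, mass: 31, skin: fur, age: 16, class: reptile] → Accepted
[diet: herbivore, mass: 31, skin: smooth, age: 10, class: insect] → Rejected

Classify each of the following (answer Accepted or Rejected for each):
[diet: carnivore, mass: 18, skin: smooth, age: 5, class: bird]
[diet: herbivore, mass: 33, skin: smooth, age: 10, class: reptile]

All 'Accepted' examples share one property — skin is not smooth — and every 'Rejected' example lacks it.

Rejected, Rejected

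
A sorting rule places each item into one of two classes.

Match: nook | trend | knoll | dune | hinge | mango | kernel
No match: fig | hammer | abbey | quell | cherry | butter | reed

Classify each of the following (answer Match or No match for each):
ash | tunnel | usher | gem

Every 'Match' example satisfies: contains 'n'. None of the 'No match' examples do.
ash: no 'n', fails this test → No match. tunnel: has 'n', passes → Match. usher: no 'n', fails this test → No match. gem: no 'n', fails this test → No match.

No match, Match, No match, No match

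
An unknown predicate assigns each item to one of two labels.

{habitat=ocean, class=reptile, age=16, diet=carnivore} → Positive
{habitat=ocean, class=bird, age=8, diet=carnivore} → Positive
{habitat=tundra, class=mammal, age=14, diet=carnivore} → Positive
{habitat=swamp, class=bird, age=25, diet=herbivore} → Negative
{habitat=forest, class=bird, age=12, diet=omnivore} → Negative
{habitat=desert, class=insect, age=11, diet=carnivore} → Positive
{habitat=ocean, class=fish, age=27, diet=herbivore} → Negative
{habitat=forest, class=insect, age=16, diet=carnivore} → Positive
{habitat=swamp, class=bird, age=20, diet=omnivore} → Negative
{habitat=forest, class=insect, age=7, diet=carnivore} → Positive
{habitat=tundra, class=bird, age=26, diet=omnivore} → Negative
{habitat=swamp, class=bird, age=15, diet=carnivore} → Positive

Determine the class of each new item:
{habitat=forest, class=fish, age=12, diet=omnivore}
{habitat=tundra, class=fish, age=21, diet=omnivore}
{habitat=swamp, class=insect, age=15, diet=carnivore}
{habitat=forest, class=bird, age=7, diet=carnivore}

A rule that fits every label: diet is carnivore — true of each 'Positive' example, false of each 'Negative' one.
Negative: {habitat=forest, class=fish, age=12, diet=omnivore}, since diet is omnivore. Negative: {habitat=tundra, class=fish, age=21, diet=omnivore}, since diet is omnivore. Positive: {habitat=swamp, class=insect, age=15, diet=carnivore}, since diet is carnivore. Positive: {habitat=forest, class=bird, age=7, diet=carnivore}, since diet is carnivore.

Negative, Negative, Positive, Positive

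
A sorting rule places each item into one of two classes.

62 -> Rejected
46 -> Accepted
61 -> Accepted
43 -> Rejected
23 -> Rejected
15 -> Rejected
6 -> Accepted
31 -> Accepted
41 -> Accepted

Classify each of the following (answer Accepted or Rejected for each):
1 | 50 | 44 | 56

Accepted, Rejected, Rejected, Accepted

The pattern is that an item is 'Accepted' exactly when: ≡ 1 (mod 5).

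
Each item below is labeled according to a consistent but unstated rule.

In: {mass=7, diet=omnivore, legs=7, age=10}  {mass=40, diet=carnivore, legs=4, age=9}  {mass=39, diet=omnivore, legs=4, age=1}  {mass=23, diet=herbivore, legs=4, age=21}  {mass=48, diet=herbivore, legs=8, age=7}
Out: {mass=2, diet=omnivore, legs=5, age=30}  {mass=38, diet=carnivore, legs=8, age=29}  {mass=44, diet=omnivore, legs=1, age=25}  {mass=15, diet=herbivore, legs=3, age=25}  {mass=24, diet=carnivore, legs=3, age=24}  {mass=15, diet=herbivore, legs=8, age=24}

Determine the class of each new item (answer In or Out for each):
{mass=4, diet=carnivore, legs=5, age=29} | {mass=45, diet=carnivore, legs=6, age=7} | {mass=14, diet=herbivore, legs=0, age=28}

Out, In, Out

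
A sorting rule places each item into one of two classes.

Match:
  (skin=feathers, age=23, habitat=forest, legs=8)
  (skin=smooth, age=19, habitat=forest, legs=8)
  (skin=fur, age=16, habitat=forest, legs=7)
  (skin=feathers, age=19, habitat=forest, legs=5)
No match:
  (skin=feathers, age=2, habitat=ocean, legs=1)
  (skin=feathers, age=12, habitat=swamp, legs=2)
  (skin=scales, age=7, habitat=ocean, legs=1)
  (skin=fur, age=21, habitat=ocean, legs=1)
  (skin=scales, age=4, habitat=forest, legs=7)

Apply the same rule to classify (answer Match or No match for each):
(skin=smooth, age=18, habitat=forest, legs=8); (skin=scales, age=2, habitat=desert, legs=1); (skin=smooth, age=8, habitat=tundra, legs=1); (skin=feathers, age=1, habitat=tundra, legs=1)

Match, No match, No match, No match

The pattern is that an item is 'Match' exactly when: habitat is forest AND age ≥ 7.
(skin=smooth, age=18, habitat=forest, legs=8): habitat is forest, age = 18, meets the rule → Match.
(skin=scales, age=2, habitat=desert, legs=1): habitat is desert, age = 2, doesn't match → No match.
(skin=smooth, age=8, habitat=tundra, legs=1): habitat is tundra, age = 8, doesn't match → No match.
(skin=feathers, age=1, habitat=tundra, legs=1): habitat is tundra, age = 1, doesn't match → No match.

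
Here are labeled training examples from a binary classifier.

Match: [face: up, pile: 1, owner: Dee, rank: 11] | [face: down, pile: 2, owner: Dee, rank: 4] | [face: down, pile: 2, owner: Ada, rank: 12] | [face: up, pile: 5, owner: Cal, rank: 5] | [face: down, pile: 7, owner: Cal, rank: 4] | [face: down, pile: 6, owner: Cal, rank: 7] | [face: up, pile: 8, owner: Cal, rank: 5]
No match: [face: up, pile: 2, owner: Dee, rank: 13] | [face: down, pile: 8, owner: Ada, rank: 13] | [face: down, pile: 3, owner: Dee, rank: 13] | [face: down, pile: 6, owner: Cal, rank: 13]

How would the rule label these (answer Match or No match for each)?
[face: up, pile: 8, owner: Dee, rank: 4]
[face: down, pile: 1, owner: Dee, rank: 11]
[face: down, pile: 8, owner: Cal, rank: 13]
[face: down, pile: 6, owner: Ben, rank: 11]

Match, Match, No match, Match

Rule: rank ≤ 12. This holds for each 'Match' example and fails for each 'No match' one.
Match: [face: up, pile: 8, owner: Dee, rank: 4], since rank = 4. Match: [face: down, pile: 1, owner: Dee, rank: 11], since rank = 11. No match: [face: down, pile: 8, owner: Cal, rank: 13], since rank = 13. Match: [face: down, pile: 6, owner: Ben, rank: 11], since rank = 11.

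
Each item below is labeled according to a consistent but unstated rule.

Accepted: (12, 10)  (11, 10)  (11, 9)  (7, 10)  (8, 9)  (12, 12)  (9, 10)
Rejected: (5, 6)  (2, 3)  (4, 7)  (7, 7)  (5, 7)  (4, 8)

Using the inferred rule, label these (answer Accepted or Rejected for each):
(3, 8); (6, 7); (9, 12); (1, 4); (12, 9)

Rejected, Rejected, Accepted, Rejected, Accepted

'Accepted' ⟺ sum ≥ 17.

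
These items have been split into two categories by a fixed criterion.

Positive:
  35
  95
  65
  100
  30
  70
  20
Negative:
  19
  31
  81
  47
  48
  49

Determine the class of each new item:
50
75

Checking candidate rules against both groups, what survives is: multiple of 5.
50: 50 = 5·10, qualifies → Positive.
75: 75 = 5·15, qualifies → Positive.

Positive, Positive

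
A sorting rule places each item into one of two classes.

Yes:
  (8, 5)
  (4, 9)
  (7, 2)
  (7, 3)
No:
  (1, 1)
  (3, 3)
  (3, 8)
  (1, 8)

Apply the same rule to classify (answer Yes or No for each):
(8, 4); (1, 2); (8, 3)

Yes, No, Yes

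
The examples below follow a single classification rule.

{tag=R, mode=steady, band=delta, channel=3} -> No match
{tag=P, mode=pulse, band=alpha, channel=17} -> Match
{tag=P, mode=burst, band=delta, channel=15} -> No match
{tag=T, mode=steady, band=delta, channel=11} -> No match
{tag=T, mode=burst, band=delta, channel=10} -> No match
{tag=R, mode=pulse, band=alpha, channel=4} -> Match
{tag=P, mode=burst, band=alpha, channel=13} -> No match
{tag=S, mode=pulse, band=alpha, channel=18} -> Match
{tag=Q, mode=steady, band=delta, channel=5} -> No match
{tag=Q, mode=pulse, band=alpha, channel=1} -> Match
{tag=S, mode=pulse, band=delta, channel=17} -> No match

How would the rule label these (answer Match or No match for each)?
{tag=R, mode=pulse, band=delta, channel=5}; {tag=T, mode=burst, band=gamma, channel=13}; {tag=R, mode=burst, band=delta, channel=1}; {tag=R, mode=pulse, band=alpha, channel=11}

No match, No match, No match, Match

Rule: band is alpha AND mode is pulse. This holds for each 'Match' example and fails for each 'No match' one.
{tag=R, mode=pulse, band=delta, channel=5} — band is delta, mode is pulse, hence No match. {tag=T, mode=burst, band=gamma, channel=13} — band is gamma, mode is burst, hence No match. {tag=R, mode=burst, band=delta, channel=1} — band is delta, mode is burst, hence No match. {tag=R, mode=pulse, band=alpha, channel=11} — band is alpha, mode is pulse, hence Match.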